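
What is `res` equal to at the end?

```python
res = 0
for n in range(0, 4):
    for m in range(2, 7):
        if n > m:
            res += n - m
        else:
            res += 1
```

20

n=0,m=2: not 0>2, res = 0+1 = 1
n=0,m=3: not 0>3, res = 1+1 = 2
n=0,m=4: not 0>4, res = 2+1 = 3
n=0,m=5: not 0>5, res = 3+1 = 4
n=0,m=6: not 0>6, res = 4+1 = 5
n=1,m=2: not 1>2, res = 5+1 = 6
n=1,m=3: not 1>3, res = 6+1 = 7
n=1,m=4: not 1>4, res = 7+1 = 8
n=1,m=5: not 1>5, res = 8+1 = 9
n=1,m=6: not 1>6, res = 9+1 = 10
n=2,m=2: not 2>2, res = 10+1 = 11
n=2,m=3: not 2>3, res = 11+1 = 12
n=2,m=4: not 2>4, res = 12+1 = 13
n=2,m=5: not 2>5, res = 13+1 = 14
n=2,m=6: not 2>6, res = 14+1 = 15
n=3,m=2: 3>2, res = 15+1 = 16
n=3,m=3: not 3>3, res = 16+1 = 17
n=3,m=4: not 3>4, res = 17+1 = 18
n=3,m=5: not 3>5, res = 18+1 = 19
n=3,m=6: not 3>6, res = 19+1 = 20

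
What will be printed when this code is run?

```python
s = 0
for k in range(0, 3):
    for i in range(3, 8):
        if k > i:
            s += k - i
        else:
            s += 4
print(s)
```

60

k=0,i=3: not 0>3, s = 0+4 = 4
k=0,i=4: not 0>4, s = 4+4 = 8
k=0,i=5: not 0>5, s = 8+4 = 12
k=0,i=6: not 0>6, s = 12+4 = 16
k=0,i=7: not 0>7, s = 16+4 = 20
k=1,i=3: not 1>3, s = 20+4 = 24
k=1,i=4: not 1>4, s = 24+4 = 28
k=1,i=5: not 1>5, s = 28+4 = 32
k=1,i=6: not 1>6, s = 32+4 = 36
k=1,i=7: not 1>7, s = 36+4 = 40
k=2,i=3: not 2>3, s = 40+4 = 44
k=2,i=4: not 2>4, s = 44+4 = 48
k=2,i=5: not 2>5, s = 48+4 = 52
k=2,i=6: not 2>6, s = 52+4 = 56
k=2,i=7: not 2>7, s = 56+4 = 60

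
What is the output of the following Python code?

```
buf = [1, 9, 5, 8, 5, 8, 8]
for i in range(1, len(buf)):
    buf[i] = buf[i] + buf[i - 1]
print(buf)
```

i=1: buf[1] = 9+1 = 10 → [1, 10, 5, 8, 5, 8, 8]
i=2: buf[2] = 5+10 = 15 → [1, 10, 15, 8, 5, 8, 8]
i=3: buf[3] = 8+15 = 23 → [1, 10, 15, 23, 5, 8, 8]
i=4: buf[4] = 5+23 = 28 → [1, 10, 15, 23, 28, 8, 8]
i=5: buf[5] = 8+28 = 36 → [1, 10, 15, 23, 28, 36, 8]
i=6: buf[6] = 8+36 = 44 → [1, 10, 15, 23, 28, 36, 44]

[1, 10, 15, 23, 28, 36, 44]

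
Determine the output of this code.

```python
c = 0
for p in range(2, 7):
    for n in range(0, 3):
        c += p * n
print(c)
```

p=2,n=0: c = 0+0 = 0
p=2,n=1: c = 0+2 = 2
p=2,n=2: c = 2+4 = 6
p=3,n=0: c = 6+0 = 6
p=3,n=1: c = 6+3 = 9
p=3,n=2: c = 9+6 = 15
p=4,n=0: c = 15+0 = 15
p=4,n=1: c = 15+4 = 19
p=4,n=2: c = 19+8 = 27
p=5,n=0: c = 27+0 = 27
p=5,n=1: c = 27+5 = 32
p=5,n=2: c = 32+10 = 42
p=6,n=0: c = 42+0 = 42
p=6,n=1: c = 42+6 = 48
p=6,n=2: c = 48+12 = 60

60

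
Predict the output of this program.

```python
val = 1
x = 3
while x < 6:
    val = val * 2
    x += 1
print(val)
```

x=3: val = 1*2 = 2
x=4: val = 2*2 = 4
x=5: val = 4*2 = 8

8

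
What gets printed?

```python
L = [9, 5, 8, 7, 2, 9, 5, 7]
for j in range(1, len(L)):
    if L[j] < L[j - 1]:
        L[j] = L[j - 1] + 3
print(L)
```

j=1: 5<9, L[1] = 9+3 = 12 → [9, 12, 8, 7, 2, 9, 5, 7]
j=2: 8<12, L[2] = 12+3 = 15 → [9, 12, 15, 7, 2, 9, 5, 7]
j=3: 7<15, L[3] = 15+3 = 18 → [9, 12, 15, 18, 2, 9, 5, 7]
j=4: 2<18, L[4] = 18+3 = 21 → [9, 12, 15, 18, 21, 9, 5, 7]
j=5: 9<21, L[5] = 21+3 = 24 → [9, 12, 15, 18, 21, 24, 5, 7]
j=6: 5<24, L[6] = 24+3 = 27 → [9, 12, 15, 18, 21, 24, 27, 7]
j=7: 7<27, L[7] = 27+3 = 30 → [9, 12, 15, 18, 21, 24, 27, 30]

[9, 12, 15, 18, 21, 24, 27, 30]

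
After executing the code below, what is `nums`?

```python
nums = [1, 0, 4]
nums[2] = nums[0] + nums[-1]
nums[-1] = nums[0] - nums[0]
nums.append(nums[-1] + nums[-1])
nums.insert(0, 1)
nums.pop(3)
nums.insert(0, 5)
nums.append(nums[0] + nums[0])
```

nums[2] = nums[0]+nums[-1] = 1+4 = 5 → [1, 0, 5]
nums[-1] = nums[0]-nums[0] = 1-1 = 0 → [1, 0, 0]
append nums[-1]+nums[-1] = 0+0 = 0 → [1, 0, 0, 0]
insert 1 at 0 → [1, 1, 0, 0, 0]
pop(3) removes 0 → [1, 1, 0, 0]
insert 5 at 0 → [5, 1, 1, 0, 0]
append nums[0]+nums[0] = 5+5 = 10 → [5, 1, 1, 0, 0, 10]

[5, 1, 1, 0, 0, 10]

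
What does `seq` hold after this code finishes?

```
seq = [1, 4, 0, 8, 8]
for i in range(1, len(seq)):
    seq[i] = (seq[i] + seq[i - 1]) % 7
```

i=1: seq[1] = (4+1)%7 = 5 → [1, 5, 0, 8, 8]
i=2: seq[2] = (0+5)%7 = 5 → [1, 5, 5, 8, 8]
i=3: seq[3] = (8+5)%7 = 6 → [1, 5, 5, 6, 8]
i=4: seq[4] = (8+6)%7 = 0 → [1, 5, 5, 6, 0]

[1, 5, 5, 6, 0]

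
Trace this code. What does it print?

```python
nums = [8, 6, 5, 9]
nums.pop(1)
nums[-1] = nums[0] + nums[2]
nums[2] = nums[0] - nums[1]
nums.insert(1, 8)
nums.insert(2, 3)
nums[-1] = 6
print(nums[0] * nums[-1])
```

pop(1) removes 6 → [8, 5, 9]
nums[-1] = nums[0]+nums[2] = 8+9 = 17 → [8, 5, 17]
nums[2] = nums[0]-nums[1] = 8-5 = 3 → [8, 5, 3]
insert 8 at 1 → [8, 8, 5, 3]
insert 3 at 2 → [8, 8, 3, 5, 3]
nums[-1] = 6 → [8, 8, 3, 5, 6]
nums[0]*nums[-1] = 8*6 = 48

48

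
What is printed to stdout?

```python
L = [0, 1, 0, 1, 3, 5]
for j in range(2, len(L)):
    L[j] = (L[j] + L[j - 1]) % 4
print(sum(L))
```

j=2: L[2] = (0+1)%4 = 1 → [0, 1, 1, 1, 3, 5]
j=3: L[3] = (1+1)%4 = 2 → [0, 1, 1, 2, 3, 5]
j=4: L[4] = (3+2)%4 = 1 → [0, 1, 1, 2, 1, 5]
j=5: L[5] = (5+1)%4 = 2 → [0, 1, 1, 2, 1, 2]
sum = 7

7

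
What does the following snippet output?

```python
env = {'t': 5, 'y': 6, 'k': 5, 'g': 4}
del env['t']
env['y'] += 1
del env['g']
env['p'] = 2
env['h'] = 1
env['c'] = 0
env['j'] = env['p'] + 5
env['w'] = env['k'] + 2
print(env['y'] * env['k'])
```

35

del 't' → {'y': 6, 'k': 5, 'g': 4}
env['y'] = 6+1 = 7 → {'y': 7, 'k': 5, 'g': 4}
del 'g' → {'y': 7, 'k': 5}
env['p'] = 2 → {'y': 7, 'k': 5, 'p': 2}
env['h'] = 1 → {'y': 7, 'k': 5, 'p': 2, 'h': 1}
env['c'] = 0 → {'y': 7, 'k': 5, 'p': 2, 'h': 1, 'c': 0}
env['j'] = env['p']+5 = 7 → {'y': 7, 'k': 5, 'p': 2, 'h': 1, 'c': 0, 'j': 7}
env['w'] = env['k']+2 = 7 → {'y': 7, 'k': 5, 'p': 2, 'h': 1, 'c': 0, 'j': 7, 'w': 7}
env['y']*env['k'] = 7*5 = 35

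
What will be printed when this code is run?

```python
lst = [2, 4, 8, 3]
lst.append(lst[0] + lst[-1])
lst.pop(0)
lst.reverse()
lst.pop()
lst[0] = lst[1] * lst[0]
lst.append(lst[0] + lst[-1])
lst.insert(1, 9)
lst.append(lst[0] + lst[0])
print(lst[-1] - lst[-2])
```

append lst[0]+lst[-1] = 2+3 = 5 → [2, 4, 8, 3, 5]
pop(0) removes 2 → [4, 8, 3, 5]
reverse → [5, 3, 8, 4]
pop() removes 4 → [5, 3, 8]
lst[0] = lst[1]*lst[0] = 3*5 = 15 → [15, 3, 8]
append lst[0]+lst[-1] = 15+8 = 23 → [15, 3, 8, 23]
insert 9 at 1 → [15, 9, 3, 8, 23]
append lst[0]+lst[0] = 15+15 = 30 → [15, 9, 3, 8, 23, 30]
lst[-1]-lst[-2] = 30-23 = 7

7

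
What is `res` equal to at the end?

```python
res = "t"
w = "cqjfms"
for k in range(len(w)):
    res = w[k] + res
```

'smfjqct'

k=0: prepend 'c' → 'ct'
k=1: prepend 'q' → 'qct'
k=2: prepend 'j' → 'jqct'
k=3: prepend 'f' → 'fjqct'
k=4: prepend 'm' → 'mfjqct'
k=5: prepend 's' → 'smfjqct'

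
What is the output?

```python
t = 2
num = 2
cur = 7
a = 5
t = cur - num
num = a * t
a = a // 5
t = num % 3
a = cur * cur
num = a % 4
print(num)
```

1

t = 7-2 = 5
num = 5*5 = 25
a = 5//5 = 1
t = 25%3 = 1
a = 7*7 = 49
num = 49%4 = 1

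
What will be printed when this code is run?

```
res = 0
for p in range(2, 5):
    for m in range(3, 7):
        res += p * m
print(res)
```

162

p=2,m=3: res = 0+6 = 6
p=2,m=4: res = 6+8 = 14
p=2,m=5: res = 14+10 = 24
p=2,m=6: res = 24+12 = 36
p=3,m=3: res = 36+9 = 45
p=3,m=4: res = 45+12 = 57
p=3,m=5: res = 57+15 = 72
p=3,m=6: res = 72+18 = 90
p=4,m=3: res = 90+12 = 102
p=4,m=4: res = 102+16 = 118
p=4,m=5: res = 118+20 = 138
p=4,m=6: res = 138+24 = 162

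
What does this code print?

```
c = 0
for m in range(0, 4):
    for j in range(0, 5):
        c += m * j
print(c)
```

m=0,j=0: c = 0+0 = 0
m=0,j=1: c = 0+0 = 0
m=0,j=2: c = 0+0 = 0
m=0,j=3: c = 0+0 = 0
m=0,j=4: c = 0+0 = 0
m=1,j=0: c = 0+0 = 0
m=1,j=1: c = 0+1 = 1
m=1,j=2: c = 1+2 = 3
m=1,j=3: c = 3+3 = 6
m=1,j=4: c = 6+4 = 10
m=2,j=0: c = 10+0 = 10
m=2,j=1: c = 10+2 = 12
m=2,j=2: c = 12+4 = 16
m=2,j=3: c = 16+6 = 22
m=2,j=4: c = 22+8 = 30
m=3,j=0: c = 30+0 = 30
m=3,j=1: c = 30+3 = 33
m=3,j=2: c = 33+6 = 39
m=3,j=3: c = 39+9 = 48
m=3,j=4: c = 48+12 = 60

60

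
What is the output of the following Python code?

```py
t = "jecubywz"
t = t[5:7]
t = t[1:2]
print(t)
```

slice [5:7] → 'yw'
slice [1:2] → 'w'

w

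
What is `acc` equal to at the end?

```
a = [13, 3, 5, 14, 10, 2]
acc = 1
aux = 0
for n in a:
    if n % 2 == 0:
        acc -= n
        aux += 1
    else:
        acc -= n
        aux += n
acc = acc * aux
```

n=13: not even, acc = 1-13 = -12; aux=13
n=3: not even, acc = (-12)-3 = -15; aux=16
n=5: not even, acc = (-15)-5 = -20; aux=21
n=14: even, acc = (-20)-14 = -34; aux=22
n=10: even, acc = (-34)-10 = -44; aux=23
n=2: even, acc = (-44)-2 = -46; aux=24
acc*aux = (-46)*24 = -1104

-1104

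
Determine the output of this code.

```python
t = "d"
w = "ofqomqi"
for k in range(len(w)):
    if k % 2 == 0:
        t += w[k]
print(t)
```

doqmi

k=0: add 'o' → 'do'
k=1: skip
k=2: add 'q' → 'doq'
k=3: skip
k=4: add 'm' → 'doqm'
k=5: skip
k=6: add 'i' → 'doqmi'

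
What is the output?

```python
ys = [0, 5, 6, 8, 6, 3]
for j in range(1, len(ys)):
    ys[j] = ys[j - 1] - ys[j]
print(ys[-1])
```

j=1: ys[1] = 0-5 = -5 → [0, -5, 6, 8, 6, 3]
j=2: ys[2] = (-5)-6 = -11 → [0, -5, -11, 8, 6, 3]
j=3: ys[3] = (-11)-8 = -19 → [0, -5, -11, -19, 6, 3]
j=4: ys[4] = (-19)-6 = -25 → [0, -5, -11, -19, -25, 3]
j=5: ys[5] = (-25)-3 = -28 → [0, -5, -11, -19, -25, -28]

-28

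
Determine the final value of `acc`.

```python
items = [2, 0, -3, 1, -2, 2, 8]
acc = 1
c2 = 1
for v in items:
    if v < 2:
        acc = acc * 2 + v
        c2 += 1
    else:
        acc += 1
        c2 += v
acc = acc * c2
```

v=2: not <2, acc = 1+1 = 2; c2=3
v=0: <2, acc = 2*2+0 = 4; c2=4
v=-3: <2, acc = 4*2+(-3) = 5; c2=5
v=1: <2, acc = 5*2+1 = 11; c2=6
v=-2: <2, acc = 11*2+(-2) = 20; c2=7
v=2: not <2, acc = 20+1 = 21; c2=9
v=8: not <2, acc = 21+1 = 22; c2=17
acc*c2 = 22*17 = 374

374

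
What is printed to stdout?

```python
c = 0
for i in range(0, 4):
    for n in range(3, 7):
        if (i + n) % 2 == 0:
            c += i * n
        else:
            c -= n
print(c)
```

i=0,n=3: odd sum, c = 0-3 = -3
i=0,n=4: even sum, c = (-3)+0 = -3
i=0,n=5: odd sum, c = (-3)-5 = -8
i=0,n=6: even sum, c = (-8)+0 = -8
i=1,n=3: even sum, c = (-8)+3 = -5
i=1,n=4: odd sum, c = (-5)-4 = -9
i=1,n=5: even sum, c = (-9)+5 = -4
i=1,n=6: odd sum, c = (-4)-6 = -10
i=2,n=3: odd sum, c = (-10)-3 = -13
i=2,n=4: even sum, c = (-13)+8 = -5
i=2,n=5: odd sum, c = (-5)-5 = -10
i=2,n=6: even sum, c = (-10)+12 = 2
i=3,n=3: even sum, c = 2+9 = 11
i=3,n=4: odd sum, c = 11-4 = 7
i=3,n=5: even sum, c = 7+15 = 22
i=3,n=6: odd sum, c = 22-6 = 16

16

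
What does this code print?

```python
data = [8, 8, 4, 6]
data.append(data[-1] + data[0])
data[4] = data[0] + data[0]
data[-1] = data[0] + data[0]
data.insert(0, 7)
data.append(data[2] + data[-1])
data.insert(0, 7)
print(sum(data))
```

append data[-1]+data[0] = 6+8 = 14 → [8, 8, 4, 6, 14]
data[4] = data[0]+data[0] = 8+8 = 16 → [8, 8, 4, 6, 16]
data[-1] = data[0]+data[0] = 8+8 = 16 → [8, 8, 4, 6, 16]
insert 7 at 0 → [7, 8, 8, 4, 6, 16]
append data[2]+data[-1] = 8+16 = 24 → [7, 8, 8, 4, 6, 16, 24]
insert 7 at 0 → [7, 7, 8, 8, 4, 6, 16, 24]
sum = 80

80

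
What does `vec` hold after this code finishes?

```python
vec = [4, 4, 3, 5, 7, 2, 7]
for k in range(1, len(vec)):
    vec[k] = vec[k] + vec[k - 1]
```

[4, 8, 11, 16, 23, 25, 32]

k=1: vec[1] = 4+4 = 8 → [4, 8, 3, 5, 7, 2, 7]
k=2: vec[2] = 3+8 = 11 → [4, 8, 11, 5, 7, 2, 7]
k=3: vec[3] = 5+11 = 16 → [4, 8, 11, 16, 7, 2, 7]
k=4: vec[4] = 7+16 = 23 → [4, 8, 11, 16, 23, 2, 7]
k=5: vec[5] = 2+23 = 25 → [4, 8, 11, 16, 23, 25, 7]
k=6: vec[6] = 7+25 = 32 → [4, 8, 11, 16, 23, 25, 32]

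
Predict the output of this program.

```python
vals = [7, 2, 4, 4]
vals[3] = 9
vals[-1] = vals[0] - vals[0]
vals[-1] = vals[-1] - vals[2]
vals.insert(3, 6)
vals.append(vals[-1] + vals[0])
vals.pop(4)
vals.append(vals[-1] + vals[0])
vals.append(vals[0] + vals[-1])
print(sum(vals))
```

vals[3] = 9 → [7, 2, 4, 9]
vals[-1] = vals[0]-vals[0] = 7-7 = 0 → [7, 2, 4, 0]
vals[-1] = vals[-1]-vals[2] = 0-4 = -4 → [7, 2, 4, -4]
insert 6 at 3 → [7, 2, 4, 6, -4]
append vals[-1]+vals[0] = (-4)+7 = 3 → [7, 2, 4, 6, -4, 3]
pop(4) removes -4 → [7, 2, 4, 6, 3]
append vals[-1]+vals[0] = 3+7 = 10 → [7, 2, 4, 6, 3, 10]
append vals[0]+vals[-1] = 7+10 = 17 → [7, 2, 4, 6, 3, 10, 17]
sum = 49

49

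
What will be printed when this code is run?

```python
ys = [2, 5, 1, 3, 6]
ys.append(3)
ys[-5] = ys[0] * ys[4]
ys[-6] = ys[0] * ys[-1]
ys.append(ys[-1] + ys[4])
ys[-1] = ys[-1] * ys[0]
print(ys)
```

append 3 → [2, 5, 1, 3, 6, 3]
ys[-5] = ys[0]*ys[4] = 2*6 = 12 → [2, 12, 1, 3, 6, 3]
ys[-6] = ys[0]*ys[-1] = 2*3 = 6 → [6, 12, 1, 3, 6, 3]
append ys[-1]+ys[4] = 3+6 = 9 → [6, 12, 1, 3, 6, 3, 9]
ys[-1] = ys[-1]*ys[0] = 9*6 = 54 → [6, 12, 1, 3, 6, 3, 54]

[6, 12, 1, 3, 6, 3, 54]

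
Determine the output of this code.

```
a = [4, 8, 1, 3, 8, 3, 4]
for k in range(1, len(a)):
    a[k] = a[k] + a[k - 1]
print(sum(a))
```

127

k=1: a[1] = 8+4 = 12 → [4, 12, 1, 3, 8, 3, 4]
k=2: a[2] = 1+12 = 13 → [4, 12, 13, 3, 8, 3, 4]
k=3: a[3] = 3+13 = 16 → [4, 12, 13, 16, 8, 3, 4]
k=4: a[4] = 8+16 = 24 → [4, 12, 13, 16, 24, 3, 4]
k=5: a[5] = 3+24 = 27 → [4, 12, 13, 16, 24, 27, 4]
k=6: a[6] = 4+27 = 31 → [4, 12, 13, 16, 24, 27, 31]
sum = 127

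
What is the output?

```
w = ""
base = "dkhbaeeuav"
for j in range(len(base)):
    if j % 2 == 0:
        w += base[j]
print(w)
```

j=0: add 'd' → 'd'
j=1: skip
j=2: add 'h' → 'dh'
j=3: skip
j=4: add 'a' → 'dha'
j=5: skip
j=6: add 'e' → 'dhae'
j=7: skip
j=8: add 'a' → 'dhaea'
j=9: skip

dhaea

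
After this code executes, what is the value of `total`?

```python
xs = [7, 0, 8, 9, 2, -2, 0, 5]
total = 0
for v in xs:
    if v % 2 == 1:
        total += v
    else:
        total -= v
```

13

v=7: odd, total = 0+7 = 7
v=0: not odd, total = 7-0 = 7
v=8: not odd, total = 7-8 = -1
v=9: odd, total = (-1)+9 = 8
v=2: not odd, total = 8-2 = 6
v=-2: not odd, total = 6-(-2) = 8
v=0: not odd, total = 8-0 = 8
v=5: odd, total = 8+5 = 13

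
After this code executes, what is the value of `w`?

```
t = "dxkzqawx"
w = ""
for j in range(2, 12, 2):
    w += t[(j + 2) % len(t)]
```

'qwdkq'

j=2: add t[4]='q' → 'q'
j=4: add t[6]='w' → 'qw'
j=6: add t[0]='d' → 'qwd'
j=8: add t[2]='k' → 'qwdk'
j=10: add t[4]='q' → 'qwdkq'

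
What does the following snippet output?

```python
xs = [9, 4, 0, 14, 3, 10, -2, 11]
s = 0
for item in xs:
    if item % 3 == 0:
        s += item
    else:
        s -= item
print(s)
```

item=9: %3==0, s = 0+9 = 9
item=4: not %3==0, s = 9-4 = 5
item=0: %3==0, s = 5+0 = 5
item=14: not %3==0, s = 5-14 = -9
item=3: %3==0, s = (-9)+3 = -6
item=10: not %3==0, s = (-6)-10 = -16
item=-2: not %3==0, s = (-16)-(-2) = -14
item=11: not %3==0, s = (-14)-11 = -25

-25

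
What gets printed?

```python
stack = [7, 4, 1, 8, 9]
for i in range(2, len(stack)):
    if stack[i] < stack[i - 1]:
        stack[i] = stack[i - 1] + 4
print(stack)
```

[7, 4, 8, 8, 9]

i=2: 1<4, stack[2] = 4+4 = 8 → [7, 4, 8, 8, 9]
i=3: 8>=8, unchanged → [7, 4, 8, 8, 9]
i=4: 9>=8, unchanged → [7, 4, 8, 8, 9]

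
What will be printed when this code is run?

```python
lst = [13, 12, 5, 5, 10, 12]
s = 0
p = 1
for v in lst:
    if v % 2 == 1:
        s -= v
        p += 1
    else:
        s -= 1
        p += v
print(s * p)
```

-988

v=13: odd, s = 0-13 = -13; p=2
v=12: not odd, s = (-13)-1 = -14; p=14
v=5: odd, s = (-14)-5 = -19; p=15
v=5: odd, s = (-19)-5 = -24; p=16
v=10: not odd, s = (-24)-1 = -25; p=26
v=12: not odd, s = (-25)-1 = -26; p=38
s*p = (-26)*38 = -988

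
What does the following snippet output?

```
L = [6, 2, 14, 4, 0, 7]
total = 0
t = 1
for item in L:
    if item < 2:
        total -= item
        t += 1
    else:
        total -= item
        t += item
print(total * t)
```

-1155

item=6: not <2, total = 0-6 = -6; t=7
item=2: not <2, total = (-6)-2 = -8; t=9
item=14: not <2, total = (-8)-14 = -22; t=23
item=4: not <2, total = (-22)-4 = -26; t=27
item=0: <2, total = (-26)-0 = -26; t=28
item=7: not <2, total = (-26)-7 = -33; t=35
total*t = (-33)*35 = -1155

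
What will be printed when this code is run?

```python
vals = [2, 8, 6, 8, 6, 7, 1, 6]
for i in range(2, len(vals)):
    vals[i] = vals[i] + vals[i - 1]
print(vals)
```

i=2: vals[2] = 6+8 = 14 → [2, 8, 14, 8, 6, 7, 1, 6]
i=3: vals[3] = 8+14 = 22 → [2, 8, 14, 22, 6, 7, 1, 6]
i=4: vals[4] = 6+22 = 28 → [2, 8, 14, 22, 28, 7, 1, 6]
i=5: vals[5] = 7+28 = 35 → [2, 8, 14, 22, 28, 35, 1, 6]
i=6: vals[6] = 1+35 = 36 → [2, 8, 14, 22, 28, 35, 36, 6]
i=7: vals[7] = 6+36 = 42 → [2, 8, 14, 22, 28, 35, 36, 42]

[2, 8, 14, 22, 28, 35, 36, 42]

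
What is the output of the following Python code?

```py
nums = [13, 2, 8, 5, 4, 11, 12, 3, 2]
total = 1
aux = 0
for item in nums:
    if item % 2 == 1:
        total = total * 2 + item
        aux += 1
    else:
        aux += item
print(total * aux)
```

item=13: odd, total = 1*2+13 = 15; aux=1
item=2: not odd; aux=3
item=8: not odd; aux=11
item=5: odd, total = 15*2+5 = 35; aux=12
item=4: not odd; aux=16
item=11: odd, total = 35*2+11 = 81; aux=17
item=12: not odd; aux=29
item=3: odd, total = 81*2+3 = 165; aux=30
item=2: not odd; aux=32
total*aux = 165*32 = 5280

5280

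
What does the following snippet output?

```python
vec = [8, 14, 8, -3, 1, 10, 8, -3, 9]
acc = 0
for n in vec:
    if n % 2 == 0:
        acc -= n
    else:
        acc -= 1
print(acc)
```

n=8: even, acc = 0-8 = -8
n=14: even, acc = (-8)-14 = -22
n=8: even, acc = (-22)-8 = -30
n=-3: not even, acc = (-30)-1 = -31
n=1: not even, acc = (-31)-1 = -32
n=10: even, acc = (-32)-10 = -42
n=8: even, acc = (-42)-8 = -50
n=-3: not even, acc = (-50)-1 = -51
n=9: not even, acc = (-51)-1 = -52

-52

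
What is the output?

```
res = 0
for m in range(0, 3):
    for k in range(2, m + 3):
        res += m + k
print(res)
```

24

m=0,k=2: res = 0+2 = 2
m=1,k=2: res = 2+3 = 5
m=1,k=3: res = 5+4 = 9
m=2,k=2: res = 9+4 = 13
m=2,k=3: res = 13+5 = 18
m=2,k=4: res = 18+6 = 24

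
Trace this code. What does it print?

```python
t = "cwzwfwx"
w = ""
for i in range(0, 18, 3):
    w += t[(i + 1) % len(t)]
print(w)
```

wfcwxz

i=0: add t[1]='w' → 'w'
i=3: add t[4]='f' → 'wf'
i=6: add t[0]='c' → 'wfc'
i=9: add t[3]='w' → 'wfcw'
i=12: add t[6]='x' → 'wfcwx'
i=15: add t[2]='z' → 'wfcwxz'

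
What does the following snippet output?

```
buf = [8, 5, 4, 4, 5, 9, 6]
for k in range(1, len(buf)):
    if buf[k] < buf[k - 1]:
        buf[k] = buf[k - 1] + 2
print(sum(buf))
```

k=1: 5<8, buf[1] = 8+2 = 10 → [8, 10, 4, 4, 5, 9, 6]
k=2: 4<10, buf[2] = 10+2 = 12 → [8, 10, 12, 4, 5, 9, 6]
k=3: 4<12, buf[3] = 12+2 = 14 → [8, 10, 12, 14, 5, 9, 6]
k=4: 5<14, buf[4] = 14+2 = 16 → [8, 10, 12, 14, 16, 9, 6]
k=5: 9<16, buf[5] = 16+2 = 18 → [8, 10, 12, 14, 16, 18, 6]
k=6: 6<18, buf[6] = 18+2 = 20 → [8, 10, 12, 14, 16, 18, 20]
sum = 98

98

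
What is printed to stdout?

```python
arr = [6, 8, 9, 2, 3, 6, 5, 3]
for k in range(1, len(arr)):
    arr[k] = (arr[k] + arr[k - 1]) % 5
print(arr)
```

k=1: arr[1] = (8+6)%5 = 4 → [6, 4, 9, 2, 3, 6, 5, 3]
k=2: arr[2] = (9+4)%5 = 3 → [6, 4, 3, 2, 3, 6, 5, 3]
k=3: arr[3] = (2+3)%5 = 0 → [6, 4, 3, 0, 3, 6, 5, 3]
k=4: arr[4] = (3+0)%5 = 3 → [6, 4, 3, 0, 3, 6, 5, 3]
k=5: arr[5] = (6+3)%5 = 4 → [6, 4, 3, 0, 3, 4, 5, 3]
k=6: arr[6] = (5+4)%5 = 4 → [6, 4, 3, 0, 3, 4, 4, 3]
k=7: arr[7] = (3+4)%5 = 2 → [6, 4, 3, 0, 3, 4, 4, 2]

[6, 4, 3, 0, 3, 4, 4, 2]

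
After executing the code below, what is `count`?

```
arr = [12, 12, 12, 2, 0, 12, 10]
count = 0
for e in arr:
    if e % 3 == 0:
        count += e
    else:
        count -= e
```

e=12: %3==0, count = 0+12 = 12
e=12: %3==0, count = 12+12 = 24
e=12: %3==0, count = 24+12 = 36
e=2: not %3==0, count = 36-2 = 34
e=0: %3==0, count = 34+0 = 34
e=12: %3==0, count = 34+12 = 46
e=10: not %3==0, count = 46-10 = 36

36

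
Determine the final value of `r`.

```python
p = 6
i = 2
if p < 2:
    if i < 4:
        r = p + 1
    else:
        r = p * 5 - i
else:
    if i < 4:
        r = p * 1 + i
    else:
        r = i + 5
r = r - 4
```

p=6, i=2
p < 2 is False; i < 4 is True
→ r = p * 1 + i = 8
r = 8-4 = 4

4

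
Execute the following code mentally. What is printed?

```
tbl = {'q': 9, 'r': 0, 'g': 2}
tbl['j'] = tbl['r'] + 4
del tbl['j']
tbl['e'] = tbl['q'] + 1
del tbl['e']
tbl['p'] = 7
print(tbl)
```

{'q': 9, 'r': 0, 'g': 2, 'p': 7}

tbl['j'] = tbl['r']+4 = 4 → {'q': 9, 'r': 0, 'g': 2, 'j': 4}
del 'j' → {'q': 9, 'r': 0, 'g': 2}
tbl['e'] = tbl['q']+1 = 10 → {'q': 9, 'r': 0, 'g': 2, 'e': 10}
del 'e' → {'q': 9, 'r': 0, 'g': 2}
tbl['p'] = 7 → {'q': 9, 'r': 0, 'g': 2, 'p': 7}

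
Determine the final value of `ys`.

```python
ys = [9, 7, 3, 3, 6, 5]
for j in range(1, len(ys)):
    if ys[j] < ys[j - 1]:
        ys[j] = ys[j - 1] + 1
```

[9, 10, 11, 12, 13, 14]

j=1: 7<9, ys[1] = 9+1 = 10 → [9, 10, 3, 3, 6, 5]
j=2: 3<10, ys[2] = 10+1 = 11 → [9, 10, 11, 3, 6, 5]
j=3: 3<11, ys[3] = 11+1 = 12 → [9, 10, 11, 12, 6, 5]
j=4: 6<12, ys[4] = 12+1 = 13 → [9, 10, 11, 12, 13, 5]
j=5: 5<13, ys[5] = 13+1 = 14 → [9, 10, 11, 12, 13, 14]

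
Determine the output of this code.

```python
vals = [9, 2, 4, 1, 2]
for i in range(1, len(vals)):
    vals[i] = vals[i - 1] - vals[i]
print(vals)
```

i=1: vals[1] = 9-2 = 7 → [9, 7, 4, 1, 2]
i=2: vals[2] = 7-4 = 3 → [9, 7, 3, 1, 2]
i=3: vals[3] = 3-1 = 2 → [9, 7, 3, 2, 2]
i=4: vals[4] = 2-2 = 0 → [9, 7, 3, 2, 0]

[9, 7, 3, 2, 0]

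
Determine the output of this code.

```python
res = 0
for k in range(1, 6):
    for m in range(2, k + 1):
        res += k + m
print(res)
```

k=2,m=2: res = 0+4 = 4
k=3,m=2: res = 4+5 = 9
k=3,m=3: res = 9+6 = 15
k=4,m=2: res = 15+6 = 21
k=4,m=3: res = 21+7 = 28
k=4,m=4: res = 28+8 = 36
k=5,m=2: res = 36+7 = 43
k=5,m=3: res = 43+8 = 51
k=5,m=4: res = 51+9 = 60
k=5,m=5: res = 60+10 = 70

70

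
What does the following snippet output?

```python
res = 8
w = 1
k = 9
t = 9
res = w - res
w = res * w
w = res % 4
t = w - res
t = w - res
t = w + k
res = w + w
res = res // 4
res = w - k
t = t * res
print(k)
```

res = 1-8 = -7
w = (-7)*1 = -7
w = (-7)%4 = 1
t = 1-(-7) = 8
t = 1-(-7) = 8
t = 1+9 = 10
res = 1+1 = 2
res = 2//4 = 0
res = 1-9 = -8
t = 10*(-8) = -80

9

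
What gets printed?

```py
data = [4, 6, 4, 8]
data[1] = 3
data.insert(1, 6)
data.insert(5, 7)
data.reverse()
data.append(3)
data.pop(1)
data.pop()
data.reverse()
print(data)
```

data[1] = 3 → [4, 3, 4, 8]
insert 6 at 1 → [4, 6, 3, 4, 8]
insert 7 at 5 → [4, 6, 3, 4, 8, 7]
reverse → [7, 8, 4, 3, 6, 4]
append 3 → [7, 8, 4, 3, 6, 4, 3]
pop(1) removes 8 → [7, 4, 3, 6, 4, 3]
pop() removes 3 → [7, 4, 3, 6, 4]
reverse → [4, 6, 3, 4, 7]

[4, 6, 3, 4, 7]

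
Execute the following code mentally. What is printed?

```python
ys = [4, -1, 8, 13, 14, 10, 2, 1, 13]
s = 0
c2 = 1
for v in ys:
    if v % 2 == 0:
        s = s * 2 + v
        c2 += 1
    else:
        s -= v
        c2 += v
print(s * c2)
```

3328

v=4: even, s = 0*2+4 = 4; c2=2
v=-1: not even, s = 4-(-1) = 5; c2=1
v=8: even, s = 5*2+8 = 18; c2=2
v=13: not even, s = 18-13 = 5; c2=15
v=14: even, s = 5*2+14 = 24; c2=16
v=10: even, s = 24*2+10 = 58; c2=17
v=2: even, s = 58*2+2 = 118; c2=18
v=1: not even, s = 118-1 = 117; c2=19
v=13: not even, s = 117-13 = 104; c2=32
s*c2 = 104*32 = 3328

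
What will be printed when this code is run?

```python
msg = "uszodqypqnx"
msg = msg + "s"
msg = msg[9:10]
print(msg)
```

+ 's' → 'uszodqypqnxs'
slice [9:10] → 'n'

n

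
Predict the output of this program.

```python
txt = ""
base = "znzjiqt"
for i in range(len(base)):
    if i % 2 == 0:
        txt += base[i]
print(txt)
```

i=0: add 'z' → 'z'
i=1: skip
i=2: add 'z' → 'zz'
i=3: skip
i=4: add 'i' → 'zzi'
i=5: skip
i=6: add 't' → 'zzit'

zzit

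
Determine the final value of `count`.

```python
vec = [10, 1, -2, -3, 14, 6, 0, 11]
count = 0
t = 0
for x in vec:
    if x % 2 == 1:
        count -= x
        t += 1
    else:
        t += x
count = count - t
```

x=10: not odd; t=10
x=1: odd, count = 0-1 = -1; t=11
x=-2: not odd; t=9
x=-3: odd, count = (-1)-(-3) = 2; t=10
x=14: not odd; t=24
x=6: not odd; t=30
x=0: not odd; t=30
x=11: odd, count = 2-11 = -9; t=31
count-t = (-9)-31 = -40

-40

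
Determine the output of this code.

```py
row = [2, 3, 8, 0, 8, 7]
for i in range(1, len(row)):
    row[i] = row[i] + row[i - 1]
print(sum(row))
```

82

i=1: row[1] = 3+2 = 5 → [2, 5, 8, 0, 8, 7]
i=2: row[2] = 8+5 = 13 → [2, 5, 13, 0, 8, 7]
i=3: row[3] = 0+13 = 13 → [2, 5, 13, 13, 8, 7]
i=4: row[4] = 8+13 = 21 → [2, 5, 13, 13, 21, 7]
i=5: row[5] = 7+21 = 28 → [2, 5, 13, 13, 21, 28]
sum = 82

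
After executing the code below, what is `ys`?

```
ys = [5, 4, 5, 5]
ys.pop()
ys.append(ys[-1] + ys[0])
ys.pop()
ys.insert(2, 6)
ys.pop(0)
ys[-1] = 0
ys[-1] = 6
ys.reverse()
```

[6, 6, 4]

pop() removes 5 → [5, 4, 5]
append ys[-1]+ys[0] = 5+5 = 10 → [5, 4, 5, 10]
pop() removes 10 → [5, 4, 5]
insert 6 at 2 → [5, 4, 6, 5]
pop(0) removes 5 → [4, 6, 5]
ys[-1] = 0 → [4, 6, 0]
ys[-1] = 6 → [4, 6, 6]
reverse → [6, 6, 4]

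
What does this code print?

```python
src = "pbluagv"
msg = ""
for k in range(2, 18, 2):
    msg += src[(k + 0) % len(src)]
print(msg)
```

k=2: add src[2]='l' → 'l'
k=4: add src[4]='a' → 'la'
k=6: add src[6]='v' → 'lav'
k=8: add src[1]='b' → 'lavb'
k=10: add src[3]='u' → 'lavbu'
k=12: add src[5]='g' → 'lavbug'
k=14: add src[0]='p' → 'lavbugp'
k=16: add src[2]='l' → 'lavbugpl'

lavbugpl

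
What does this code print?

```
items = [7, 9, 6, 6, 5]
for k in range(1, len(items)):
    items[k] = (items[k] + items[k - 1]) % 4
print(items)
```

[7, 0, 2, 0, 1]

k=1: items[1] = (9+7)%4 = 0 → [7, 0, 6, 6, 5]
k=2: items[2] = (6+0)%4 = 2 → [7, 0, 2, 6, 5]
k=3: items[3] = (6+2)%4 = 0 → [7, 0, 2, 0, 5]
k=4: items[4] = (5+0)%4 = 1 → [7, 0, 2, 0, 1]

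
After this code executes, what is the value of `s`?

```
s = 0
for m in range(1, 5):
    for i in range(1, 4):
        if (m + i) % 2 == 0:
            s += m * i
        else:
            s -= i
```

m=1,i=1: even sum, s = 0+1 = 1
m=1,i=2: odd sum, s = 1-2 = -1
m=1,i=3: even sum, s = (-1)+3 = 2
m=2,i=1: odd sum, s = 2-1 = 1
m=2,i=2: even sum, s = 1+4 = 5
m=2,i=3: odd sum, s = 5-3 = 2
m=3,i=1: even sum, s = 2+3 = 5
m=3,i=2: odd sum, s = 5-2 = 3
m=3,i=3: even sum, s = 3+9 = 12
m=4,i=1: odd sum, s = 12-1 = 11
m=4,i=2: even sum, s = 11+8 = 19
m=4,i=3: odd sum, s = 19-3 = 16

16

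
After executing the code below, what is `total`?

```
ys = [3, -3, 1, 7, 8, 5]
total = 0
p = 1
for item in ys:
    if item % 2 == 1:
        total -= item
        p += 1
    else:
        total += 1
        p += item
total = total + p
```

item=3: odd, total = 0-3 = -3; p=2
item=-3: odd, total = (-3)-(-3) = 0; p=3
item=1: odd, total = 0-1 = -1; p=4
item=7: odd, total = (-1)-7 = -8; p=5
item=8: not odd, total = (-8)+1 = -7; p=13
item=5: odd, total = (-7)-5 = -12; p=14
total+p = (-12)+14 = 2

2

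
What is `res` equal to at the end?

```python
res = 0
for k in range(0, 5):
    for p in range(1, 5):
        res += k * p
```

k=0,p=1: res = 0+0 = 0
k=0,p=2: res = 0+0 = 0
k=0,p=3: res = 0+0 = 0
k=0,p=4: res = 0+0 = 0
k=1,p=1: res = 0+1 = 1
k=1,p=2: res = 1+2 = 3
k=1,p=3: res = 3+3 = 6
k=1,p=4: res = 6+4 = 10
k=2,p=1: res = 10+2 = 12
k=2,p=2: res = 12+4 = 16
k=2,p=3: res = 16+6 = 22
k=2,p=4: res = 22+8 = 30
k=3,p=1: res = 30+3 = 33
k=3,p=2: res = 33+6 = 39
k=3,p=3: res = 39+9 = 48
k=3,p=4: res = 48+12 = 60
k=4,p=1: res = 60+4 = 64
k=4,p=2: res = 64+8 = 72
k=4,p=3: res = 72+12 = 84
k=4,p=4: res = 84+16 = 100

100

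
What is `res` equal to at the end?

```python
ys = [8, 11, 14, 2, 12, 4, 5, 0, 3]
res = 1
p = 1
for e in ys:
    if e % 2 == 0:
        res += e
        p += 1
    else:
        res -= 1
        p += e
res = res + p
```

64

e=8: even, res = 1+8 = 9; p=2
e=11: not even, res = 9-1 = 8; p=13
e=14: even, res = 8+14 = 22; p=14
e=2: even, res = 22+2 = 24; p=15
e=12: even, res = 24+12 = 36; p=16
e=4: even, res = 36+4 = 40; p=17
e=5: not even, res = 40-1 = 39; p=22
e=0: even, res = 39+0 = 39; p=23
e=3: not even, res = 39-1 = 38; p=26
res+p = 38+26 = 64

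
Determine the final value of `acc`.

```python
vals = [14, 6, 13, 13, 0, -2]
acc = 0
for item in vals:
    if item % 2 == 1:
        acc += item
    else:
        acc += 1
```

item=14: not odd, acc = 0+1 = 1
item=6: not odd, acc = 1+1 = 2
item=13: odd, acc = 2+13 = 15
item=13: odd, acc = 15+13 = 28
item=0: not odd, acc = 28+1 = 29
item=-2: not odd, acc = 29+1 = 30

30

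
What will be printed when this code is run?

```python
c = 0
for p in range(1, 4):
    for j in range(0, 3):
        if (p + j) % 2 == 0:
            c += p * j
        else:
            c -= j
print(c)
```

p=1,j=0: odd sum, c = 0-0 = 0
p=1,j=1: even sum, c = 0+1 = 1
p=1,j=2: odd sum, c = 1-2 = -1
p=2,j=0: even sum, c = (-1)+0 = -1
p=2,j=1: odd sum, c = (-1)-1 = -2
p=2,j=2: even sum, c = (-2)+4 = 2
p=3,j=0: odd sum, c = 2-0 = 2
p=3,j=1: even sum, c = 2+3 = 5
p=3,j=2: odd sum, c = 5-2 = 3

3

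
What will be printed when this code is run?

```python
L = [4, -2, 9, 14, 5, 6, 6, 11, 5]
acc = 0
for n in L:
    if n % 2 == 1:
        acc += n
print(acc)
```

30

n=4: not odd
n=-2: not odd
n=9: odd, acc = 0+9 = 9
n=14: not odd
n=5: odd, acc = 9+5 = 14
n=6: not odd
n=6: not odd
n=11: odd, acc = 14+11 = 25
n=5: odd, acc = 25+5 = 30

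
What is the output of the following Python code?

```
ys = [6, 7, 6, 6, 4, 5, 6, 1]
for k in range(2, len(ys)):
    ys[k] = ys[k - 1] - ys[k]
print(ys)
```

k=2: ys[2] = 7-6 = 1 → [6, 7, 1, 6, 4, 5, 6, 1]
k=3: ys[3] = 1-6 = -5 → [6, 7, 1, -5, 4, 5, 6, 1]
k=4: ys[4] = (-5)-4 = -9 → [6, 7, 1, -5, -9, 5, 6, 1]
k=5: ys[5] = (-9)-5 = -14 → [6, 7, 1, -5, -9, -14, 6, 1]
k=6: ys[6] = (-14)-6 = -20 → [6, 7, 1, -5, -9, -14, -20, 1]
k=7: ys[7] = (-20)-1 = -21 → [6, 7, 1, -5, -9, -14, -20, -21]

[6, 7, 1, -5, -9, -14, -20, -21]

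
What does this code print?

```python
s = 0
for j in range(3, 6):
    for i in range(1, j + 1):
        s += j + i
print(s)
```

j=3,i=1: s = 0+4 = 4
j=3,i=2: s = 4+5 = 9
j=3,i=3: s = 9+6 = 15
j=4,i=1: s = 15+5 = 20
j=4,i=2: s = 20+6 = 26
j=4,i=3: s = 26+7 = 33
j=4,i=4: s = 33+8 = 41
j=5,i=1: s = 41+6 = 47
j=5,i=2: s = 47+7 = 54
j=5,i=3: s = 54+8 = 62
j=5,i=4: s = 62+9 = 71
j=5,i=5: s = 71+10 = 81

81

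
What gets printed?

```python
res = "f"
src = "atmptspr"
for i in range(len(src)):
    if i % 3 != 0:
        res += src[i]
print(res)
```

ftmtsr

i=0: skip
i=1: add 't' → 'ft'
i=2: add 'm' → 'ftm'
i=3: skip
i=4: add 't' → 'ftmt'
i=5: add 's' → 'ftmts'
i=6: skip
i=7: add 'r' → 'ftmtsr'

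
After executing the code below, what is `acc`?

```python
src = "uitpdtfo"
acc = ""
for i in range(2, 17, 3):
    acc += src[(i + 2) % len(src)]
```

'dottu'

i=2: add src[4]='d' → 'd'
i=5: add src[7]='o' → 'do'
i=8: add src[2]='t' → 'dot'
i=11: add src[5]='t' → 'dott'
i=14: add src[0]='u' → 'dottu'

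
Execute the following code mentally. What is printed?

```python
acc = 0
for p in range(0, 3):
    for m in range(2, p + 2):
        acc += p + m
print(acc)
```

12

p=1,m=2: acc = 0+3 = 3
p=2,m=2: acc = 3+4 = 7
p=2,m=3: acc = 7+5 = 12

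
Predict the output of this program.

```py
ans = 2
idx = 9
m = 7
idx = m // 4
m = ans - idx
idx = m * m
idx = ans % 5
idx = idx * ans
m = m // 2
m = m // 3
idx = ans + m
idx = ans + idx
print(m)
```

0

idx = 7//4 = 1
m = 2-1 = 1
idx = 1*1 = 1
idx = 2%5 = 2
idx = 2*2 = 4
m = 1//2 = 0
m = 0//3 = 0
idx = 2+0 = 2
idx = 2+2 = 4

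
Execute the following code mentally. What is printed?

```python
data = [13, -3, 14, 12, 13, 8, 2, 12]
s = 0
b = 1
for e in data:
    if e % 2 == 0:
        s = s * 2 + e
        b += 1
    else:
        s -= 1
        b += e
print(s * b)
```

8584

e=13: not even, s = 0-1 = -1; b=14
e=-3: not even, s = (-1)-1 = -2; b=11
e=14: even, s = (-2)*2+14 = 10; b=12
e=12: even, s = 10*2+12 = 32; b=13
e=13: not even, s = 32-1 = 31; b=26
e=8: even, s = 31*2+8 = 70; b=27
e=2: even, s = 70*2+2 = 142; b=28
e=12: even, s = 142*2+12 = 296; b=29
s*b = 296*29 = 8584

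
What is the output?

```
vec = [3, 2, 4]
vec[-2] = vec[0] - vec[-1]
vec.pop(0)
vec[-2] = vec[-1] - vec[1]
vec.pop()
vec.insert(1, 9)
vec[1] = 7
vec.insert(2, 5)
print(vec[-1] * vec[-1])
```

vec[-2] = vec[0]-vec[-1] = 3-4 = -1 → [3, -1, 4]
pop(0) removes 3 → [-1, 4]
vec[-2] = vec[-1]-vec[1] = 4-4 = 0 → [0, 4]
pop() removes 4 → [0]
insert 9 at 1 → [0, 9]
vec[1] = 7 → [0, 7]
insert 5 at 2 → [0, 7, 5]
vec[-1]*vec[-1] = 5*5 = 25

25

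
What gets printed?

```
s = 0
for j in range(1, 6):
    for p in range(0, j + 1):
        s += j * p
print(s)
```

140

j=1,p=0: s = 0+0 = 0
j=1,p=1: s = 0+1 = 1
j=2,p=0: s = 1+0 = 1
j=2,p=1: s = 1+2 = 3
j=2,p=2: s = 3+4 = 7
j=3,p=0: s = 7+0 = 7
j=3,p=1: s = 7+3 = 10
j=3,p=2: s = 10+6 = 16
j=3,p=3: s = 16+9 = 25
j=4,p=0: s = 25+0 = 25
j=4,p=1: s = 25+4 = 29
j=4,p=2: s = 29+8 = 37
j=4,p=3: s = 37+12 = 49
j=4,p=4: s = 49+16 = 65
j=5,p=0: s = 65+0 = 65
j=5,p=1: s = 65+5 = 70
j=5,p=2: s = 70+10 = 80
j=5,p=3: s = 80+15 = 95
j=5,p=4: s = 95+20 = 115
j=5,p=5: s = 115+25 = 140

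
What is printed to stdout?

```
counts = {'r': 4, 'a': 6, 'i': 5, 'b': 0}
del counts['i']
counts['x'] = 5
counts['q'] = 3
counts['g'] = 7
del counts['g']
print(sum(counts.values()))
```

del 'i' → {'r': 4, 'a': 6, 'b': 0}
counts['x'] = 5 → {'r': 4, 'a': 6, 'b': 0, 'x': 5}
counts['q'] = 3 → {'r': 4, 'a': 6, 'b': 0, 'x': 5, 'q': 3}
counts['g'] = 7 → {'r': 4, 'a': 6, 'b': 0, 'x': 5, 'q': 3, 'g': 7}
del 'g' → {'r': 4, 'a': 6, 'b': 0, 'x': 5, 'q': 3}
sum of values = 18

18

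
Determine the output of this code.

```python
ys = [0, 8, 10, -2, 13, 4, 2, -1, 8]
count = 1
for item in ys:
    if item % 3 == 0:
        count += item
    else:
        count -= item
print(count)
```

-41

item=0: %3==0, count = 1+0 = 1
item=8: not %3==0, count = 1-8 = -7
item=10: not %3==0, count = (-7)-10 = -17
item=-2: not %3==0, count = (-17)-(-2) = -15
item=13: not %3==0, count = (-15)-13 = -28
item=4: not %3==0, count = (-28)-4 = -32
item=2: not %3==0, count = (-32)-2 = -34
item=-1: not %3==0, count = (-34)-(-1) = -33
item=8: not %3==0, count = (-33)-8 = -41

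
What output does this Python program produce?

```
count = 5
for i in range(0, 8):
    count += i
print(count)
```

33

i=0: count = 5+0 = 5
i=1: count = 5+1 = 6
i=2: count = 6+2 = 8
i=3: count = 8+3 = 11
i=4: count = 11+4 = 15
i=5: count = 15+5 = 20
i=6: count = 20+6 = 26
i=7: count = 26+7 = 33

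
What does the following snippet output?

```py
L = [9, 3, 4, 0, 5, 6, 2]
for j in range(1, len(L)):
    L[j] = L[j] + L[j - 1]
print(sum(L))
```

j=1: L[1] = 3+9 = 12 → [9, 12, 4, 0, 5, 6, 2]
j=2: L[2] = 4+12 = 16 → [9, 12, 16, 0, 5, 6, 2]
j=3: L[3] = 0+16 = 16 → [9, 12, 16, 16, 5, 6, 2]
j=4: L[4] = 5+16 = 21 → [9, 12, 16, 16, 21, 6, 2]
j=5: L[5] = 6+21 = 27 → [9, 12, 16, 16, 21, 27, 2]
j=6: L[6] = 2+27 = 29 → [9, 12, 16, 16, 21, 27, 29]
sum = 130

130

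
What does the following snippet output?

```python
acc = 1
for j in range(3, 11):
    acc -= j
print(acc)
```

j=3: acc = 1-3 = -2
j=4: acc = (-2)-4 = -6
j=5: acc = (-6)-5 = -11
j=6: acc = (-11)-6 = -17
j=7: acc = (-17)-7 = -24
j=8: acc = (-24)-8 = -32
j=9: acc = (-32)-9 = -41
j=10: acc = (-41)-10 = -51

-51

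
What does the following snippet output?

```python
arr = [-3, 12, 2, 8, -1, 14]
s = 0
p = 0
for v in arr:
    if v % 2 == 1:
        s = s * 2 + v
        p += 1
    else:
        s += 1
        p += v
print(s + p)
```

38

v=-3: odd, s = 0*2+(-3) = -3; p=1
v=12: not odd, s = (-3)+1 = -2; p=13
v=2: not odd, s = (-2)+1 = -1; p=15
v=8: not odd, s = (-1)+1 = 0; p=23
v=-1: odd, s = 0*2+(-1) = -1; p=24
v=14: not odd, s = (-1)+1 = 0; p=38
s+p = 0+38 = 38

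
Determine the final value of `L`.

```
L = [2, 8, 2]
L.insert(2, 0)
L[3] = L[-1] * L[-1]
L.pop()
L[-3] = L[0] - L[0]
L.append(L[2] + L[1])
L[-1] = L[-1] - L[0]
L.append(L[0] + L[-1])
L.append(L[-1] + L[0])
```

insert 0 at 2 → [2, 8, 0, 2]
L[3] = L[-1]*L[-1] = 2*2 = 4 → [2, 8, 0, 4]
pop() removes 4 → [2, 8, 0]
L[-3] = L[0]-L[0] = 2-2 = 0 → [0, 8, 0]
append L[2]+L[1] = 0+8 = 8 → [0, 8, 0, 8]
L[-1] = L[-1]-L[0] = 8-0 = 8 → [0, 8, 0, 8]
append L[0]+L[-1] = 0+8 = 8 → [0, 8, 0, 8, 8]
append L[-1]+L[0] = 8+0 = 8 → [0, 8, 0, 8, 8, 8]

[0, 8, 0, 8, 8, 8]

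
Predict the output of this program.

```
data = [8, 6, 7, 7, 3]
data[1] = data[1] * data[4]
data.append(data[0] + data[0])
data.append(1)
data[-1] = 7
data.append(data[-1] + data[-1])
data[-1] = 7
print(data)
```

[8, 18, 7, 7, 3, 16, 7, 7]

data[1] = data[1]*data[4] = 6*3 = 18 → [8, 18, 7, 7, 3]
append data[0]+data[0] = 8+8 = 16 → [8, 18, 7, 7, 3, 16]
append 1 → [8, 18, 7, 7, 3, 16, 1]
data[-1] = 7 → [8, 18, 7, 7, 3, 16, 7]
append data[-1]+data[-1] = 7+7 = 14 → [8, 18, 7, 7, 3, 16, 7, 14]
data[-1] = 7 → [8, 18, 7, 7, 3, 16, 7, 7]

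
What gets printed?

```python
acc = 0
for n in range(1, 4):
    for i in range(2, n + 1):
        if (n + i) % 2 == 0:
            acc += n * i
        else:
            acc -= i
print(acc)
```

11

n=2,i=2: even sum, acc = 0+4 = 4
n=3,i=2: odd sum, acc = 4-2 = 2
n=3,i=3: even sum, acc = 2+9 = 11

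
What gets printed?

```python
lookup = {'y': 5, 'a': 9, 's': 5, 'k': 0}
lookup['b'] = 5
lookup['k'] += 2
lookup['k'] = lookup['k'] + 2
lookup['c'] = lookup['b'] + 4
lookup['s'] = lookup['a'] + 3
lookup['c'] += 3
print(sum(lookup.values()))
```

47

lookup['b'] = 5 → {'y': 5, 'a': 9, 's': 5, 'k': 0, 'b': 5}
lookup['k'] = 0+2 = 2 → {'y': 5, 'a': 9, 's': 5, 'k': 2, 'b': 5}
lookup['k'] = lookup['k']+2 = 4 → {'y': 5, 'a': 9, 's': 5, 'k': 4, 'b': 5}
lookup['c'] = lookup['b']+4 = 9 → {'y': 5, 'a': 9, 's': 5, 'k': 4, 'b': 5, 'c': 9}
lookup['s'] = lookup['a']+3 = 12 → {'y': 5, 'a': 9, 's': 12, 'k': 4, 'b': 5, 'c': 9}
lookup['c'] = 9+3 = 12 → {'y': 5, 'a': 9, 's': 12, 'k': 4, 'b': 5, 'c': 12}
sum of values = 47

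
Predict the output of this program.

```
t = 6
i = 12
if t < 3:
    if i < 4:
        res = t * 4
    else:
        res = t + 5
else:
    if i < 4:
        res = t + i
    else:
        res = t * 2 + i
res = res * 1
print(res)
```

24

t=6, i=12
t < 3 is False; i < 4 is False
→ res = t * 2 + i = 24
res = 24*1 = 24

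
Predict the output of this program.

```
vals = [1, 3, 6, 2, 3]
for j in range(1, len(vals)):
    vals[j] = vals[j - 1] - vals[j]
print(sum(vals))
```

j=1: vals[1] = 1-3 = -2 → [1, -2, 6, 2, 3]
j=2: vals[2] = (-2)-6 = -8 → [1, -2, -8, 2, 3]
j=3: vals[3] = (-8)-2 = -10 → [1, -2, -8, -10, 3]
j=4: vals[4] = (-10)-3 = -13 → [1, -2, -8, -10, -13]
sum = -32

-32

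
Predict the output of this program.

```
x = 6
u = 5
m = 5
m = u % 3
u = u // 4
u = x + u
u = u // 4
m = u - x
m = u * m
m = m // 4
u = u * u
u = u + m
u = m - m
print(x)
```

m = 5%3 = 2
u = 5//4 = 1
u = 6+1 = 7
u = 7//4 = 1
m = 1-6 = -5
m = 1*(-5) = -5
m = (-5)//4 = -2
u = 1*1 = 1
u = 1+(-2) = -1
u = (-2)-(-2) = 0

6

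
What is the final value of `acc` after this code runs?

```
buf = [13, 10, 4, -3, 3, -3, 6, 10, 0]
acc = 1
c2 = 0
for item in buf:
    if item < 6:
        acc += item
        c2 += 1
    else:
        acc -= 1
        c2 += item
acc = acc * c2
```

-88

item=13: not <6, acc = 1-1 = 0; c2=13
item=10: not <6, acc = 0-1 = -1; c2=23
item=4: <6, acc = (-1)+4 = 3; c2=24
item=-3: <6, acc = 3+(-3) = 0; c2=25
item=3: <6, acc = 0+3 = 3; c2=26
item=-3: <6, acc = 3+(-3) = 0; c2=27
item=6: not <6, acc = 0-1 = -1; c2=33
item=10: not <6, acc = (-1)-1 = -2; c2=43
item=0: <6, acc = (-2)+0 = -2; c2=44
acc*c2 = (-2)*44 = -88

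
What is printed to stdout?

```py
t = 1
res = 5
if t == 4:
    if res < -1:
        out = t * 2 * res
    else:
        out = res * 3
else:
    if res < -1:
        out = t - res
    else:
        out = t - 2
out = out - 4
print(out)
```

t=1, res=5
t == 4 is False; res < -1 is False
→ out = t - 2 = -1
out = (-1)-4 = -5

-5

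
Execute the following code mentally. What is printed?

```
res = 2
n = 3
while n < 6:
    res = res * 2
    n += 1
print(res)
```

n=3: res = 2*2 = 4
n=4: res = 4*2 = 8
n=5: res = 8*2 = 16

16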